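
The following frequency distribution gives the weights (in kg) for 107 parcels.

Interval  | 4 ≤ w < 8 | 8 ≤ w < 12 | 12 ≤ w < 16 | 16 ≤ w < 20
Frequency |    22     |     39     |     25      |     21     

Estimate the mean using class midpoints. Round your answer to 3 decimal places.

11.682

Midpoints: 6, 10, 14, 18
Σfm = 22×6 + 39×10 + 25×14 + 21×18 = 1250
n = Σf = 107
Mean = 1250 / 107 = 11.6822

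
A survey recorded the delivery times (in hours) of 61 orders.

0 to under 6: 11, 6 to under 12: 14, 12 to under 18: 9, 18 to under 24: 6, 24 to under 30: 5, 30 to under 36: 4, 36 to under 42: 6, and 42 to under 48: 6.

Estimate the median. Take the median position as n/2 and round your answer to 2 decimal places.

Cumulative frequencies: 11, 25, 34, 40, 45, 49, 55, 61
n = 61; position = n/2 = 30.5.
This falls in the class 12 to under 18: L = 12, F = 25, f = 9, h = 6.
Median ≈ 12 + ((30.5 − 25) / 9) × 6 = 15.6667

15.67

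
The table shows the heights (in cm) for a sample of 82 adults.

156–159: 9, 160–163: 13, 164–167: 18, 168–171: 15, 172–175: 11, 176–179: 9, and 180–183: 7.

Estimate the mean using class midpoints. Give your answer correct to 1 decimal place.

168.5

Midpoints: 157.5, 161.5, 165.5, 169.5, 173.5, 177.5, 181.5
Σfm = 9×157.5 + 13×161.5 + 18×165.5 + 15×169.5 + 11×173.5 + 9×177.5 + 7×181.5 = 13815
n = Σf = 82
Mean = 13815 / 82 = 168.4756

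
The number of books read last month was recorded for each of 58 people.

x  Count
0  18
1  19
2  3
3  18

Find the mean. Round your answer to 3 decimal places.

Values: 0, 1, 2, 3
Σfx = 18×0 + 19×1 + 3×2 + 18×3 = 79
n = Σf = 58
Mean = 79 / 58 = 1.3621

1.362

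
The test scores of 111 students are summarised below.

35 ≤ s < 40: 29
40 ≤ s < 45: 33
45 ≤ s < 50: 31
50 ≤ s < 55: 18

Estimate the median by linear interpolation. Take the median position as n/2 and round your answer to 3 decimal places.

44.015

Cumulative frequencies: 29, 62, 93, 111
n = 111; position = n/2 = 55.5.
This falls in the class 40 ≤ s < 45: L = 40, F = 29, f = 33, h = 5.
Median ≈ 40 + ((55.5 − 29) / 33) × 5 = 44.0152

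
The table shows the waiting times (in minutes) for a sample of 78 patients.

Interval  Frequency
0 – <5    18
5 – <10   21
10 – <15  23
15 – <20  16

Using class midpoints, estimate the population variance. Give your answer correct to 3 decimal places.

28.028

Midpoints: 2.5, 7.5, 12.5, 17.5
n = 78, Σfm = 770, mean = 9.8718
Σfm² = 9787.5
Σf(m − x̄)² = Σfm² − (Σfm)²/n = 9787.5 − 770²/78 = 2186.2179
Population variance = 2186.2179 / 78 = 28.0284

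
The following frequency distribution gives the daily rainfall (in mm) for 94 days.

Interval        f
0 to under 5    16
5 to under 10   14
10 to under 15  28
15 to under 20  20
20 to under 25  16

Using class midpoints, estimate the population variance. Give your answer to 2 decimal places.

42.98

Midpoints: 2.5, 7.5, 12.5, 17.5, 22.5
n = 94, Σfm = 1205, mean = 12.8191
Σfm² = 19487.5
Σf(m − x̄)² = Σfm² − (Σfm)²/n = 19487.5 − 1205²/94 = 4040.4255
Population variance = 4040.4255 / 94 = 42.9833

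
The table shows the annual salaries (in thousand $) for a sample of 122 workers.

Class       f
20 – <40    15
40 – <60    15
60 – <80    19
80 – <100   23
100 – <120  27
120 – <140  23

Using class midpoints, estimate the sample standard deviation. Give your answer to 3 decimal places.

Midpoints: 30, 50, 70, 90, 110, 130
n = 122, Σfm = 10560, mean = 86.5574
Σfm² = 1045800
Σf(m − x̄)² = Σfm² − (Σfm)²/n = 1045800 − 10560²/122 = 131754.0984
Sample variance = 131754.0984 / 121 = 1088.8768
Standard deviation = √1088.8768 = 32.9981

32.998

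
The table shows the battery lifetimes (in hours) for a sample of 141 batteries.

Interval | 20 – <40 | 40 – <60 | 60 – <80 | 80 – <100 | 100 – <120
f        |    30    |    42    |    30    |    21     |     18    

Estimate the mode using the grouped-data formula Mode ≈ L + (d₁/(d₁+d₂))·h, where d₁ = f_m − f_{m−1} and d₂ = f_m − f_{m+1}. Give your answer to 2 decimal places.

50.00

Modal class: 40 – <60 (highest frequency 42).
d₁ = 42 − 30 = 12, d₂ = 42 − 30 = 12
Mode ≈ 40 + (12/(12+12)) × 20 = 40 + 10.0000 = 50.0000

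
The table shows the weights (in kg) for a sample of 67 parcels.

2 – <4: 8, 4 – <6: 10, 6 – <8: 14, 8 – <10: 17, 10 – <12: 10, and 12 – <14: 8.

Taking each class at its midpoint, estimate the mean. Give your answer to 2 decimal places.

Midpoints: 3, 5, 7, 9, 11, 13
Σfm = 8×3 + 10×5 + 14×7 + 17×9 + 10×11 + 8×13 = 539
n = Σf = 67
Mean = 539 / 67 = 8.0448

8.04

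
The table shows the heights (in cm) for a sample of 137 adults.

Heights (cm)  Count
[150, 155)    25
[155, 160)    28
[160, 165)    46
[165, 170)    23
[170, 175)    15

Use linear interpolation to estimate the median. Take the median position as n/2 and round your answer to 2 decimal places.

161.68

Cumulative frequencies: 25, 53, 99, 122, 137
n = 137; position = n/2 = 68.5.
This falls in the class [160, 165): L = 160, F = 53, f = 46, h = 5.
Median ≈ 160 + ((68.5 − 53) / 46) × 5 = 161.6848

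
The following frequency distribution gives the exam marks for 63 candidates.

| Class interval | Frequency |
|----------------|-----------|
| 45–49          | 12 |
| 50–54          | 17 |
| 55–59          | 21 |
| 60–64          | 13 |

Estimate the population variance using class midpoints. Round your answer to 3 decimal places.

Midpoints: 47, 52, 57, 62
n = 63, Σfm = 3451, mean = 54.7778
Σfm² = 190677
Σf(m − x̄)² = Σfm² − (Σfm)²/n = 190677 − 3451²/63 = 1638.8889
Population variance = 1638.8889 / 63 = 26.0141

26.014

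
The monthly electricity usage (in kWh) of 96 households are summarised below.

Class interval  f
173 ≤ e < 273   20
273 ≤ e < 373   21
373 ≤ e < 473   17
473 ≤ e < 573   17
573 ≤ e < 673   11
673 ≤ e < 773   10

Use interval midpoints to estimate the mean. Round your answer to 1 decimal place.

Midpoints: 223, 323, 423, 523, 623, 723
Σfm = 20×223 + 21×323 + 17×423 + 17×523 + 11×623 + 10×723 = 41408
n = Σf = 96
Mean = 41408 / 96 = 431.3333

431.3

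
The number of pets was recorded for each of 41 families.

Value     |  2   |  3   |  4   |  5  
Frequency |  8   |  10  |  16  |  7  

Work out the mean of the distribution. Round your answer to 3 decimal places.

3.537

Values: 2, 3, 4, 5
Σfx = 8×2 + 10×3 + 16×4 + 7×5 = 145
n = Σf = 41
Mean = 145 / 41 = 3.5366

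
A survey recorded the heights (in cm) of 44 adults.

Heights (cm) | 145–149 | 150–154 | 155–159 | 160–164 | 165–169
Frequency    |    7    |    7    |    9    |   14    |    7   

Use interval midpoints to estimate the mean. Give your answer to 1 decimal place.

157.8

Midpoints: 147, 152, 157, 162, 167
Σfm = 7×147 + 7×152 + 9×157 + 14×162 + 7×167 = 6943
n = Σf = 44
Mean = 6943 / 44 = 157.7955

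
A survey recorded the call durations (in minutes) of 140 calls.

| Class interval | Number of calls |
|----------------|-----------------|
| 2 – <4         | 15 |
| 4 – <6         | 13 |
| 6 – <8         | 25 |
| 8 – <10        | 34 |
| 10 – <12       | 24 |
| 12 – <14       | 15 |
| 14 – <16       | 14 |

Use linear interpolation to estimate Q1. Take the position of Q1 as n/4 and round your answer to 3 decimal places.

6.560

Cumulative frequencies: 15, 28, 53, 87, 111, 126, 140
n = 140; position = n/4 = 35.
This falls in the class 6 – <8: L = 6, F = 28, f = 25, h = 2.
Lower quartile ≈ 6 + ((35 − 28) / 25) × 2 = 6.5600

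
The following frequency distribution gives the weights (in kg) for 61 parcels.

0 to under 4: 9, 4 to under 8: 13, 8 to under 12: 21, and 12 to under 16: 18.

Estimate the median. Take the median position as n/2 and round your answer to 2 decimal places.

Cumulative frequencies: 9, 22, 43, 61
n = 61; position = n/2 = 30.5.
This falls in the class 8 to under 12: L = 8, F = 22, f = 21, h = 4.
Median ≈ 8 + ((30.5 − 22) / 21) × 4 = 9.6190

9.62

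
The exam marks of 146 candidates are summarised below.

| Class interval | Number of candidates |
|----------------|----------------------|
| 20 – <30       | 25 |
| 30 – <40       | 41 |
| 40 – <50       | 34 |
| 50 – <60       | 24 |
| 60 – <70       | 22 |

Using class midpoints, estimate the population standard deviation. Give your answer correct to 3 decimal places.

13.069

Midpoints: 25, 35, 45, 55, 65
n = 146, Σfm = 6340, mean = 43.4247
Σfm² = 300250
Σf(m − x̄)² = Σfm² − (Σfm)²/n = 300250 − 6340²/146 = 24937.6712
Population variance = 24937.6712 / 146 = 170.8060
Standard deviation = √170.8060 = 13.0693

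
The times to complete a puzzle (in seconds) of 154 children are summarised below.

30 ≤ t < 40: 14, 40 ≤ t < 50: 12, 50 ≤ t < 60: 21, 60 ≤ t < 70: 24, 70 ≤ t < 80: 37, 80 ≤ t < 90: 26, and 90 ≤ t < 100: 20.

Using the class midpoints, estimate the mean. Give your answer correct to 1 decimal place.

Midpoints: 35, 45, 55, 65, 75, 85, 95
Σfm = 14×35 + 12×45 + 21×55 + 24×65 + 37×75 + 26×85 + 20×95 = 10630
n = Σf = 154
Mean = 10630 / 154 = 69.0260

69.0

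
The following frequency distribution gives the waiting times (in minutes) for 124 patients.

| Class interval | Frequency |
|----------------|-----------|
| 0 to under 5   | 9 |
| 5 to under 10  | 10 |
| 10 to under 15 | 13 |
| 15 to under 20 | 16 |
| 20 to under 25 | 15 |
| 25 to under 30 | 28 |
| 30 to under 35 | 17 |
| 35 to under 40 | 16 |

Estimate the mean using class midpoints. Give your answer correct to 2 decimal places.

Midpoints: 2.5, 7.5, 12.5, 17.5, 22.5, 27.5, 32.5, 37.5
Σfm = 9×2.5 + 10×7.5 + 13×12.5 + 16×17.5 + 15×22.5 + 28×27.5 + 17×32.5 + 16×37.5 = 2800
n = Σf = 124
Mean = 2800 / 124 = 22.5806

22.58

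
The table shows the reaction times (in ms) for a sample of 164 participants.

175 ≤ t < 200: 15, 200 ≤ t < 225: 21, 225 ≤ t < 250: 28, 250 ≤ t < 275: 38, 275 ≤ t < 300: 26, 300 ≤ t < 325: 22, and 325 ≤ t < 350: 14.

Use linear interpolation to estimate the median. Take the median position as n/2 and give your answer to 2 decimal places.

Cumulative frequencies: 15, 36, 64, 102, 128, 150, 164
n = 164; position = n/2 = 82.
This falls in the class 250 ≤ t < 275: L = 250, F = 64, f = 38, h = 25.
Median ≈ 250 + ((82 − 64) / 38) × 25 = 261.8421

261.84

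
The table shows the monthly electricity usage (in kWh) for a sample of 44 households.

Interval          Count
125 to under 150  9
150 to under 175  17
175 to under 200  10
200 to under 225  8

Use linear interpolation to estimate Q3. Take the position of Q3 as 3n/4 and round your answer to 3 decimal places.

192.500

Cumulative frequencies: 9, 26, 36, 44
n = 44; position = 3n/4 = 33.
This falls in the class 175 to under 200: L = 175, F = 26, f = 10, h = 25.
Upper quartile ≈ 175 + ((33 − 26) / 10) × 25 = 192.5000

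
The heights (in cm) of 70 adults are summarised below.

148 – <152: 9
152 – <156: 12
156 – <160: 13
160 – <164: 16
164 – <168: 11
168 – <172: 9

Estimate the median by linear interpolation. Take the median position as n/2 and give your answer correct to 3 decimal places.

Cumulative frequencies: 9, 21, 34, 50, 61, 70
n = 70; position = n/2 = 35.
This falls in the class 160 – <164: L = 160, F = 34, f = 16, h = 4.
Median ≈ 160 + ((35 − 34) / 16) × 4 = 160.2500

160.250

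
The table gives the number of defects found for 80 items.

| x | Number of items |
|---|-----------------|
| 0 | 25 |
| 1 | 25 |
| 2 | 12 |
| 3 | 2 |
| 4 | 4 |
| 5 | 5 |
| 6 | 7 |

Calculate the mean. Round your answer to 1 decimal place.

1.7

Values: 0, 1, 2, 3, 4, 5, 6
Σfx = 25×0 + 25×1 + 12×2 + 2×3 + 4×4 + 5×5 + 7×6 = 138
n = Σf = 80
Mean = 138 / 80 = 1.7250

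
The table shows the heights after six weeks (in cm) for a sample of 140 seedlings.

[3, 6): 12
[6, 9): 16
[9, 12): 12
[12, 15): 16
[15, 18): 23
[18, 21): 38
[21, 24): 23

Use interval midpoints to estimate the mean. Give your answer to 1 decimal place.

15.4

Midpoints: 4.5, 7.5, 10.5, 13.5, 16.5, 19.5, 22.5
Σfm = 12×4.5 + 16×7.5 + 12×10.5 + 16×13.5 + 23×16.5 + 38×19.5 + 23×22.5 = 2154
n = Σf = 140
Mean = 2154 / 140 = 15.3857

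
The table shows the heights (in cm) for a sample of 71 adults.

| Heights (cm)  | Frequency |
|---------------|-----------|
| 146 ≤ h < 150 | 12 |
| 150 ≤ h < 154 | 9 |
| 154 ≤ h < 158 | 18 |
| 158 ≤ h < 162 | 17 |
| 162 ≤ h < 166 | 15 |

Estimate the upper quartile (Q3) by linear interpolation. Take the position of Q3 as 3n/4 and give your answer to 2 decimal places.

Cumulative frequencies: 12, 21, 39, 56, 71
n = 71; position = 3n/4 = 53.25.
This falls in the class 158 ≤ h < 162: L = 158, F = 39, f = 17, h = 4.
Upper quartile ≈ 158 + ((53.25 − 39) / 17) × 4 = 161.3529

161.35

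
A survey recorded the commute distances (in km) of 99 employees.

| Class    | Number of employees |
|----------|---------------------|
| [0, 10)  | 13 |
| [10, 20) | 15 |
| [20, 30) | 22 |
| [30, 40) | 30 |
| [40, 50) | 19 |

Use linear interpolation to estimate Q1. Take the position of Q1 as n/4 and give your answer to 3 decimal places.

17.833

Cumulative frequencies: 13, 28, 50, 80, 99
n = 99; position = n/4 = 24.75.
This falls in the class [10, 20): L = 10, F = 13, f = 15, h = 10.
Lower quartile ≈ 10 + ((24.75 − 13) / 15) × 10 = 17.8333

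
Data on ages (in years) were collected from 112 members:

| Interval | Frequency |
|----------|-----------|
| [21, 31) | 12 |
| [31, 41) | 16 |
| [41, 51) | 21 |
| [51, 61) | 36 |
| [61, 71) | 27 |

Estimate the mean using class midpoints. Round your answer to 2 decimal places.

Midpoints: 26, 36, 46, 56, 66
Σfm = 12×26 + 16×36 + 21×46 + 36×56 + 27×66 = 5652
n = Σf = 112
Mean = 5652 / 112 = 50.4643

50.46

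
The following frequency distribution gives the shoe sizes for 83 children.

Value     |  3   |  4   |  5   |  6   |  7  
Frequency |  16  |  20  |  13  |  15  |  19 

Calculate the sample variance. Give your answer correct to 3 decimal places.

Values: 3, 4, 5, 6, 7
n = 83, Σfx = 416, mean = 5.0120
Σfx² = 2260
Σf(x − x̄)² = Σfx² − (Σfx)²/n = 2260 − 416²/83 = 174.9880
Sample variance = 174.9880 / 82 = 2.1340

2.134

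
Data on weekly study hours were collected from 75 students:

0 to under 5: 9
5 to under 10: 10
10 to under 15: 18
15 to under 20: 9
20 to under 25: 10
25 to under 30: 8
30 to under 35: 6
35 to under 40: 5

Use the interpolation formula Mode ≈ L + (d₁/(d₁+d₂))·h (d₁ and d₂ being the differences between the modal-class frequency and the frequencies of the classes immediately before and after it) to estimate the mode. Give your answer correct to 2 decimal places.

12.35

Modal class: 10 to under 15 (highest frequency 18).
d₁ = 18 − 10 = 8, d₂ = 18 − 9 = 9
Mode ≈ 10 + (8/(8+9)) × 5 = 10 + 2.3529 = 12.3529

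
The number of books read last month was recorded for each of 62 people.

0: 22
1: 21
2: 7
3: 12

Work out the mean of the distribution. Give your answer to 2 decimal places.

1.15

Values: 0, 1, 2, 3
Σfx = 22×0 + 21×1 + 7×2 + 12×3 = 71
n = Σf = 62
Mean = 71 / 62 = 1.1452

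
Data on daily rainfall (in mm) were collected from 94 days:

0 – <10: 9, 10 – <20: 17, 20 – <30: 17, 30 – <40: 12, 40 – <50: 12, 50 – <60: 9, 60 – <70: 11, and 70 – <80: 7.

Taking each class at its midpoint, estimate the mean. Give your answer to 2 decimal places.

Midpoints: 5, 15, 25, 35, 45, 55, 65, 75
Σfm = 9×5 + 17×15 + 17×25 + 12×35 + 12×45 + 9×55 + 11×65 + 7×75 = 3420
n = Σf = 94
Mean = 3420 / 94 = 36.3830

36.38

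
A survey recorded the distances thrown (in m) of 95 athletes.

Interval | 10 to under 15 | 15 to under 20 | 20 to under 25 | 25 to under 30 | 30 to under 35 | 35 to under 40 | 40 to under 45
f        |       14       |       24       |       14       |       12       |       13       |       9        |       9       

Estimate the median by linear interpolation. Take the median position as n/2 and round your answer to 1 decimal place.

Cumulative frequencies: 14, 38, 52, 64, 77, 86, 95
n = 95; position = n/2 = 47.5.
This falls in the class 20 to under 25: L = 20, F = 38, f = 14, h = 5.
Median ≈ 20 + ((47.5 − 38) / 14) × 5 = 23.3929

23.4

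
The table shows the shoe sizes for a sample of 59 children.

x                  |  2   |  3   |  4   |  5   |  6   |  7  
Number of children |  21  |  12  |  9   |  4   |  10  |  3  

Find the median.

Cumulative frequencies: 21, 33, 42, 46, 56, 59
n = 59, so the median is the value in position (n+1)/2 = 30.
Position 30 falls at value 3.

3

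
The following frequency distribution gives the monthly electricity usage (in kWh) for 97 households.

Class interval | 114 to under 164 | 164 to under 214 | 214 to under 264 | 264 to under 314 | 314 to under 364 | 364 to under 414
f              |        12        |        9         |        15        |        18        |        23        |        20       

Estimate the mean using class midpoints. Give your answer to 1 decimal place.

Midpoints: 139, 189, 239, 289, 339, 389
Σfm = 12×139 + 9×189 + 15×239 + 18×289 + 23×339 + 20×389 = 27733
n = Σf = 97
Mean = 27733 / 97 = 285.9072

285.9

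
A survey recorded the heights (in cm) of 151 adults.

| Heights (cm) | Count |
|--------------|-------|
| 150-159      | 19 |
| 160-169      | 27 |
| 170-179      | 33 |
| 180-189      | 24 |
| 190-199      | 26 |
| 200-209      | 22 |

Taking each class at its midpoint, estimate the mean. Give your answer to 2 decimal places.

Midpoints: 154.5, 164.5, 174.5, 184.5, 194.5, 204.5
Σfm = 19×154.5 + 27×164.5 + 33×174.5 + 24×184.5 + 26×194.5 + 22×204.5 = 27119.5
n = Σf = 151
Mean = 27119.5 / 151 = 179.5993

179.60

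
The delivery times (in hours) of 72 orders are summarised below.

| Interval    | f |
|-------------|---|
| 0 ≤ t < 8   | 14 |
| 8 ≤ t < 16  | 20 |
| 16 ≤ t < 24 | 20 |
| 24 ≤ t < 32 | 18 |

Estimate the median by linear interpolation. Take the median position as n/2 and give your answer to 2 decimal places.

Cumulative frequencies: 14, 34, 54, 72
n = 72; position = n/2 = 36.
This falls in the class 16 ≤ t < 24: L = 16, F = 34, f = 20, h = 8.
Median ≈ 16 + ((36 − 34) / 20) × 8 = 16.8000

16.80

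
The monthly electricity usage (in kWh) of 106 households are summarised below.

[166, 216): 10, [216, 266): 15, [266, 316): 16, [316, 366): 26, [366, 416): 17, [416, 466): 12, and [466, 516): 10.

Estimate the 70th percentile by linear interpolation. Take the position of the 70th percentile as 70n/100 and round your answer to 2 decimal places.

387.18

Cumulative frequencies: 10, 25, 41, 67, 84, 96, 106
n = 106; position = 70n/100 = 74.2.
This falls in the class [366, 416): L = 366, F = 67, f = 17, h = 50.
70th percentile ≈ 366 + ((74.2 − 67) / 17) × 50 = 387.1765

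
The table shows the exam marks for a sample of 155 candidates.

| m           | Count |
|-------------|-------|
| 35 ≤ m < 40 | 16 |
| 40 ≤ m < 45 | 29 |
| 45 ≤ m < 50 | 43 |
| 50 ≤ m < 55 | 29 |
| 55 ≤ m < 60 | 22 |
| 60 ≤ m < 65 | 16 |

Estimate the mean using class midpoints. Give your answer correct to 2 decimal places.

Midpoints: 37.5, 42.5, 47.5, 52.5, 57.5, 62.5
Σfm = 16×37.5 + 29×42.5 + 43×47.5 + 29×52.5 + 22×57.5 + 16×62.5 = 7662.5
n = Σf = 155
Mean = 7662.5 / 155 = 49.4355

49.44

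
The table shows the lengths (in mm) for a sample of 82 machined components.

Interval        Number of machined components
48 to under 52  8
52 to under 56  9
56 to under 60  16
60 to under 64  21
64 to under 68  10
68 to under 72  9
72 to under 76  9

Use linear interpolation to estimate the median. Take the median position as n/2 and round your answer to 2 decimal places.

61.52

Cumulative frequencies: 8, 17, 33, 54, 64, 73, 82
n = 82; position = n/2 = 41.
This falls in the class 60 to under 64: L = 60, F = 33, f = 21, h = 4.
Median ≈ 60 + ((41 − 33) / 21) × 4 = 61.5238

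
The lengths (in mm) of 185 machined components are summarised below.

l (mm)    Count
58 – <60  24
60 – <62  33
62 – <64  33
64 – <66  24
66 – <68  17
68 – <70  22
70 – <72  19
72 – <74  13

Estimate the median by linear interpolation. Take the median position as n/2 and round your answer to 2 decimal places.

Cumulative frequencies: 24, 57, 90, 114, 131, 153, 172, 185
n = 185; position = n/2 = 92.5.
This falls in the class 64 – <66: L = 64, F = 90, f = 24, h = 2.
Median ≈ 64 + ((92.5 − 90) / 24) × 2 = 64.2083

64.21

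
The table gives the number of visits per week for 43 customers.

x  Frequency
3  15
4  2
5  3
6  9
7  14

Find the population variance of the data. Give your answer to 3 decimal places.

2.940

Values: 3, 4, 5, 6, 7
n = 43, Σfx = 220, mean = 5.1163
Σfx² = 1252
Σf(x − x̄)² = Σfx² − (Σfx)²/n = 1252 − 220²/43 = 126.4186
Population variance = 126.4186 / 43 = 2.9400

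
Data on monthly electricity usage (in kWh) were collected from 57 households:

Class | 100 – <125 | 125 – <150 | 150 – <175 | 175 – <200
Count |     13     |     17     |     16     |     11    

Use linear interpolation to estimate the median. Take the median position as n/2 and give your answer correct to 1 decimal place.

147.8

Cumulative frequencies: 13, 30, 46, 57
n = 57; position = n/2 = 28.5.
This falls in the class 125 – <150: L = 125, F = 13, f = 17, h = 25.
Median ≈ 125 + ((28.5 − 13) / 17) × 25 = 147.7941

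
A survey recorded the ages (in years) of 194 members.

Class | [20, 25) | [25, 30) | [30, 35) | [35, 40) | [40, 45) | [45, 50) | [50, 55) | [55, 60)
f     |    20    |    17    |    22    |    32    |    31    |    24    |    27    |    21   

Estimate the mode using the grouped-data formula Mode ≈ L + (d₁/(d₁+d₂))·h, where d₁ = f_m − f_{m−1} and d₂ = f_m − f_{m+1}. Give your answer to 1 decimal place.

39.5

Modal class: [35, 40) (highest frequency 32).
d₁ = 32 − 22 = 10, d₂ = 32 − 31 = 1
Mode ≈ 35 + (10/(10+1)) × 5 = 35 + 4.5455 = 39.5455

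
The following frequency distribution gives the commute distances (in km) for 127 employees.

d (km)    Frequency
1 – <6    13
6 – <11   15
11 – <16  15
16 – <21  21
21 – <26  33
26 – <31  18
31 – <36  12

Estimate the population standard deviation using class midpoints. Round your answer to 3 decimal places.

Midpoints: 3.5, 8.5, 13.5, 18.5, 23.5, 28.5, 33.5
n = 127, Σfm = 2454.5, mean = 19.3268
Σfm² = 57475.75
Σf(m − x̄)² = Σfm² − (Σfm)²/n = 57475.75 − 2454.5²/127 = 10038.1890
Population variance = 10038.1890 / 127 = 79.0409
Standard deviation = √79.0409 = 8.8905

8.890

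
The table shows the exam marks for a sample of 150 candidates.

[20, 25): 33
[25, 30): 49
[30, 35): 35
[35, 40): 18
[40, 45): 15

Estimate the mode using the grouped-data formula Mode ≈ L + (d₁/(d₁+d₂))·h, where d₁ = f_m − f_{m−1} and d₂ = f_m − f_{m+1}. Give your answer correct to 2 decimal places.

Modal class: [25, 30) (highest frequency 49).
d₁ = 49 − 33 = 16, d₂ = 49 − 35 = 14
Mode ≈ 25 + (16/(16+14)) × 5 = 25 + 2.6667 = 27.6667

27.67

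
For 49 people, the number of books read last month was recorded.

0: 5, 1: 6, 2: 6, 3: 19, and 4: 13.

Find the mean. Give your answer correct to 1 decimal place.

2.6

Values: 0, 1, 2, 3, 4
Σfx = 5×0 + 6×1 + 6×2 + 19×3 + 13×4 = 127
n = Σf = 49
Mean = 127 / 49 = 2.5918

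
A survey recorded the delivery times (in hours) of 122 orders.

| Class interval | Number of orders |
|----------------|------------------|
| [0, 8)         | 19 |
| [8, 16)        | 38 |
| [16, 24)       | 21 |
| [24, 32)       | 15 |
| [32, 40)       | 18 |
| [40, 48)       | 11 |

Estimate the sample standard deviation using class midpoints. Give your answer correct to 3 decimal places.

Midpoints: 4, 12, 20, 28, 36, 44
n = 122, Σfm = 2504, mean = 20.5246
Σfm² = 70560
Σf(m − x̄)² = Σfm² − (Σfm)²/n = 70560 − 2504²/122 = 19166.4262
Sample variance = 19166.4262 / 121 = 158.4002
Standard deviation = √158.4002 = 12.5857

12.586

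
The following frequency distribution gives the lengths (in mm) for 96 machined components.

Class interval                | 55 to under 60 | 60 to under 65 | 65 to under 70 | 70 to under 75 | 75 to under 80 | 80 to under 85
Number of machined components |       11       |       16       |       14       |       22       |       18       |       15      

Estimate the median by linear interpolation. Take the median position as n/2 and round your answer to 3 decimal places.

Cumulative frequencies: 11, 27, 41, 63, 81, 96
n = 96; position = n/2 = 48.
This falls in the class 70 to under 75: L = 70, F = 41, f = 22, h = 5.
Median ≈ 70 + ((48 − 41) / 22) × 5 = 71.5909

71.591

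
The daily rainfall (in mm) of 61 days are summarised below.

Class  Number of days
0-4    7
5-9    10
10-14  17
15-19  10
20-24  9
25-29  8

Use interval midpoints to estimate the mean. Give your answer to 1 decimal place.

Midpoints: 2, 7, 12, 17, 22, 27
Σfm = 7×2 + 10×7 + 17×12 + 10×17 + 9×22 + 8×27 = 872
n = Σf = 61
Mean = 872 / 61 = 14.2951

14.3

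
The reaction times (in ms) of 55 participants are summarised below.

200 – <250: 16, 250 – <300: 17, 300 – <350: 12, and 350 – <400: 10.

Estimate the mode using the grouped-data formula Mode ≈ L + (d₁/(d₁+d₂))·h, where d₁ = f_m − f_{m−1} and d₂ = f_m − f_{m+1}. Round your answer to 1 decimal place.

Modal class: 250 – <300 (highest frequency 17).
d₁ = 17 − 16 = 1, d₂ = 17 − 12 = 5
Mode ≈ 250 + (1/(1+5)) × 50 = 250 + 8.3333 = 258.3333

258.3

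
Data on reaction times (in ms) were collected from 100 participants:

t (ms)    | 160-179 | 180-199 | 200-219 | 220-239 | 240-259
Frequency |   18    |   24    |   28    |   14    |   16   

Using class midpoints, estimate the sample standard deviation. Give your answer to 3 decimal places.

26.365

Midpoints: 169.5, 189.5, 209.5, 229.5, 249.5
n = 100, Σfm = 20670, mean = 206.7000
Σfm² = 4341305
Σf(m − x̄)² = Σfm² − (Σfm)²/n = 4341305 − 20670²/100 = 68816.0000
Sample variance = 68816.0000 / 99 = 695.1111
Standard deviation = √695.1111 = 26.3650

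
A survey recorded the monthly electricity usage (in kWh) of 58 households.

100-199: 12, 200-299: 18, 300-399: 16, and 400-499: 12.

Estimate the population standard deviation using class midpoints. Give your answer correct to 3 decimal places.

103.793

Midpoints: 149.5, 249.5, 349.5, 449.5
n = 58, Σfm = 17271, mean = 297.7759
Σfm² = 5767714.5
Σf(m − x̄)² = Σfm² − (Σfm)²/n = 5767714.5 − 17271²/58 = 624827.5862
Population variance = 624827.5862 / 58 = 10772.8894
Standard deviation = √10772.8894 = 103.7925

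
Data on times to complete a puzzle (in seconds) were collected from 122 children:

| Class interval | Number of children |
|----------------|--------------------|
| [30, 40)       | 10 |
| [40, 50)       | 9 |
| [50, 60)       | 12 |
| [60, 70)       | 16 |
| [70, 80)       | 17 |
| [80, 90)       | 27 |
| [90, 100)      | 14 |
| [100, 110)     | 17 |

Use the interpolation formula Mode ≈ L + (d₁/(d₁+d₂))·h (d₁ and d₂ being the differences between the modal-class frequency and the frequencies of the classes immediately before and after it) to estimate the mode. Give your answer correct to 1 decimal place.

Modal class: [80, 90) (highest frequency 27).
d₁ = 27 − 17 = 10, d₂ = 27 − 14 = 13
Mode ≈ 80 + (10/(10+13)) × 10 = 80 + 4.3478 = 84.3478

84.3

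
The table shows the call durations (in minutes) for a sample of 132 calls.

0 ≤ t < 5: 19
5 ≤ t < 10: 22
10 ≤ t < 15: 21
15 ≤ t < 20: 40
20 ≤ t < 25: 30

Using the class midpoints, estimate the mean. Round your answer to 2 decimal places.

14.02

Midpoints: 2.5, 7.5, 12.5, 17.5, 22.5
Σfm = 19×2.5 + 22×7.5 + 21×12.5 + 40×17.5 + 30×22.5 = 1850
n = Σf = 132
Mean = 1850 / 132 = 14.0152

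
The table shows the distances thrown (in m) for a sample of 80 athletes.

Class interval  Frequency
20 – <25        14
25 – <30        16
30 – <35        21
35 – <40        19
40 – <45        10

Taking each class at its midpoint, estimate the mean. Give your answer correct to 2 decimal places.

32.19

Midpoints: 22.5, 27.5, 32.5, 37.5, 42.5
Σfm = 14×22.5 + 16×27.5 + 21×32.5 + 19×37.5 + 10×42.5 = 2575
n = Σf = 80
Mean = 2575 / 80 = 32.1875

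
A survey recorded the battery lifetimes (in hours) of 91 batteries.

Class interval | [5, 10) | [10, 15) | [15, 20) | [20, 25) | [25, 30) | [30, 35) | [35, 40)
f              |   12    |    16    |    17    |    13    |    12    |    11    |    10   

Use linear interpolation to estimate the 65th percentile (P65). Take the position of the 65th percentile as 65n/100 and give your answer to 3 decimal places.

Cumulative frequencies: 12, 28, 45, 58, 70, 81, 91
n = 91; position = 65n/100 = 59.15.
This falls in the class [25, 30): L = 25, F = 58, f = 12, h = 5.
65th percentile ≈ 25 + ((59.15 − 58) / 12) × 5 = 25.4792

25.479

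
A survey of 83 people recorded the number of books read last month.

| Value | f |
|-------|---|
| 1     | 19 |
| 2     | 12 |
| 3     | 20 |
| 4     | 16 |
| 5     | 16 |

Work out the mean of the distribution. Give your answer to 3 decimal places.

2.976

Values: 1, 2, 3, 4, 5
Σfx = 19×1 + 12×2 + 20×3 + 16×4 + 16×5 = 247
n = Σf = 83
Mean = 247 / 83 = 2.9759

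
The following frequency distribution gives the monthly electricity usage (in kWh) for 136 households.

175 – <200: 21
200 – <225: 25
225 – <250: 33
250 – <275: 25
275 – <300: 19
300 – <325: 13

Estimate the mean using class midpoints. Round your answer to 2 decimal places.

Midpoints: 187.5, 212.5, 237.5, 262.5, 287.5, 312.5
Σfm = 21×187.5 + 25×212.5 + 33×237.5 + 25×262.5 + 19×287.5 + 13×312.5 = 33175
n = Σf = 136
Mean = 33175 / 136 = 243.9338

243.93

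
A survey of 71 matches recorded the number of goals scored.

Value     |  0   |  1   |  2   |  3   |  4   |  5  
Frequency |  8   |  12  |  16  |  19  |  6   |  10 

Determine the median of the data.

Cumulative frequencies: 8, 20, 36, 55, 61, 71
n = 71, so the median is the value in position (n+1)/2 = 36.
Position 36 falls at value 2.

2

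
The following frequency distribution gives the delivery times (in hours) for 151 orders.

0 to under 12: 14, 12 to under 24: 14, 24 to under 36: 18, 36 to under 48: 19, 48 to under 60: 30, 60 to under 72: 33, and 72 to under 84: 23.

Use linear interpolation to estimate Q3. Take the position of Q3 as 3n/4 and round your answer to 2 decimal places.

66.64

Cumulative frequencies: 14, 28, 46, 65, 95, 128, 151
n = 151; position = 3n/4 = 113.25.
This falls in the class 60 to under 72: L = 60, F = 95, f = 33, h = 12.
Upper quartile ≈ 60 + ((113.25 − 95) / 33) × 12 = 66.6364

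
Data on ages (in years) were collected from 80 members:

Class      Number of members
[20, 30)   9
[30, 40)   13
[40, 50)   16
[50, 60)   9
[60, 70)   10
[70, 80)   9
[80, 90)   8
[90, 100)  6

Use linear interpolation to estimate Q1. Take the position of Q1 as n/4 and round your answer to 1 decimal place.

Cumulative frequencies: 9, 22, 38, 47, 57, 66, 74, 80
n = 80; position = n/4 = 20.
This falls in the class [30, 40): L = 30, F = 9, f = 13, h = 10.
Lower quartile ≈ 30 + ((20 − 9) / 13) × 10 = 38.4615

38.5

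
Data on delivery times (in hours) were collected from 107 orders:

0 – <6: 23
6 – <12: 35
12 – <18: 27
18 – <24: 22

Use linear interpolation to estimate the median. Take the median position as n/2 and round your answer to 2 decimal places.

Cumulative frequencies: 23, 58, 85, 107
n = 107; position = n/2 = 53.5.
This falls in the class 6 – <12: L = 6, F = 23, f = 35, h = 6.
Median ≈ 6 + ((53.5 − 23) / 35) × 6 = 11.2286

11.23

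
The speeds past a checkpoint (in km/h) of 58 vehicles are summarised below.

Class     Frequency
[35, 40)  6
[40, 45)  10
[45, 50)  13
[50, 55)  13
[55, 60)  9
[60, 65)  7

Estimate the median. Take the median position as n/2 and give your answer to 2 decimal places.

50.00

Cumulative frequencies: 6, 16, 29, 42, 51, 58
n = 58; position = n/2 = 29.
This falls in the class [45, 50): L = 45, F = 16, f = 13, h = 5.
Median ≈ 45 + ((29 − 16) / 13) × 5 = 50.0000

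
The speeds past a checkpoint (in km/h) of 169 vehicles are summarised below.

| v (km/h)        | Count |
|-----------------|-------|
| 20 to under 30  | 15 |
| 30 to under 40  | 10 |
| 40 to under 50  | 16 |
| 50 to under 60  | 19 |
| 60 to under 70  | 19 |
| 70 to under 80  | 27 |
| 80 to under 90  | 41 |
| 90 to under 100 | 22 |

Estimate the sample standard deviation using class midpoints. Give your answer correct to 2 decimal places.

Midpoints: 25, 35, 45, 55, 65, 75, 85, 95
n = 169, Σfm = 11325, mean = 67.0118
Σfm² = 838425
Σf(m − x̄)² = Σfm² − (Σfm)²/n = 838425 − 11325²/169 = 79515.9763
Sample variance = 79515.9763 / 168 = 473.3094
Standard deviation = √473.3094 = 21.7557

21.76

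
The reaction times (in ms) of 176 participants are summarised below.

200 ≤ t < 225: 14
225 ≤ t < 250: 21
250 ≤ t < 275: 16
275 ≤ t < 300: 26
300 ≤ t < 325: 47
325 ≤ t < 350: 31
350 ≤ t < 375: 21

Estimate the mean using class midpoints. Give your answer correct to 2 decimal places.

297.73

Midpoints: 212.5, 237.5, 262.5, 287.5, 312.5, 337.5, 362.5
Σfm = 14×212.5 + 21×237.5 + 16×262.5 + 26×287.5 + 47×312.5 + 31×337.5 + 21×362.5 = 52400
n = Σf = 176
Mean = 52400 / 176 = 297.7273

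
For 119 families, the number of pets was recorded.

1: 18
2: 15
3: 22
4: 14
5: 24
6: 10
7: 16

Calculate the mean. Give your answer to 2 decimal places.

3.88

Values: 1, 2, 3, 4, 5, 6, 7
Σfx = 18×1 + 15×2 + 22×3 + 14×4 + 24×5 + 10×6 + 16×7 = 462
n = Σf = 119
Mean = 462 / 119 = 3.8824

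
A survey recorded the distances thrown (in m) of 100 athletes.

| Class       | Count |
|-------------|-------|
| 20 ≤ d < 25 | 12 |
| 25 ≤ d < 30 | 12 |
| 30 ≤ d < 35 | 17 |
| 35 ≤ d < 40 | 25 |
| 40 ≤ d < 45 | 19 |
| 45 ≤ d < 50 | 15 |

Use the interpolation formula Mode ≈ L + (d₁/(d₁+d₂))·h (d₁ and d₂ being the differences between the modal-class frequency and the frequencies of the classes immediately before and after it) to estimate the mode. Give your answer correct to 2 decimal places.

37.86

Modal class: 35 ≤ d < 40 (highest frequency 25).
d₁ = 25 − 17 = 8, d₂ = 25 − 19 = 6
Mode ≈ 35 + (8/(8+6)) × 5 = 35 + 2.8571 = 37.8571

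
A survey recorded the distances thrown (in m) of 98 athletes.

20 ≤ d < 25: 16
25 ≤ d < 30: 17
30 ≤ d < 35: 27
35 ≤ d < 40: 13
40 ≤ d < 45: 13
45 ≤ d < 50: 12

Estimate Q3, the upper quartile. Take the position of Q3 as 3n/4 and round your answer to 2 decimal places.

Cumulative frequencies: 16, 33, 60, 73, 86, 98
n = 98; position = 3n/4 = 73.5.
This falls in the class 40 ≤ d < 45: L = 40, F = 73, f = 13, h = 5.
Upper quartile ≈ 40 + ((73.5 − 73) / 13) × 5 = 40.1923

40.19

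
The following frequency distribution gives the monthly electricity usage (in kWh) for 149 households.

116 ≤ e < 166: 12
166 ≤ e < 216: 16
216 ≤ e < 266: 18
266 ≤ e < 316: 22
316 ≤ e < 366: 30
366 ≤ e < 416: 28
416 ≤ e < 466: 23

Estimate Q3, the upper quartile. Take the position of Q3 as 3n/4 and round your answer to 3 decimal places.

Cumulative frequencies: 12, 28, 46, 68, 98, 126, 149
n = 149; position = 3n/4 = 111.75.
This falls in the class 366 ≤ e < 416: L = 366, F = 98, f = 28, h = 50.
Upper quartile ≈ 366 + ((111.75 − 98) / 28) × 50 = 390.5536

390.554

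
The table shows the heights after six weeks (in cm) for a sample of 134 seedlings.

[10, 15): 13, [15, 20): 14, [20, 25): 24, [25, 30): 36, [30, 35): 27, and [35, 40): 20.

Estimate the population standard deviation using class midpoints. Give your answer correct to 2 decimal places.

7.48

Midpoints: 12.5, 17.5, 22.5, 27.5, 32.5, 37.5
n = 134, Σfm = 3565, mean = 26.6045
Σfm² = 102337.5
Σf(m − x̄)² = Σfm² − (Σfm)²/n = 102337.5 − 3565²/134 = 7492.5373
Population variance = 7492.5373 / 134 = 55.9145
Standard deviation = √55.9145 = 7.4776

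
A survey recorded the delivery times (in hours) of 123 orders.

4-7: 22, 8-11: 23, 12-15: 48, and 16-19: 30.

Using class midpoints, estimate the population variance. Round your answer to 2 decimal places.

16.89

Midpoints: 5.5, 9.5, 13.5, 17.5
n = 123, Σfm = 1512.5, mean = 12.2967
Σfm² = 20676.75
Σf(m − x̄)² = Σfm² − (Σfm)²/n = 20676.75 − 1512.5²/123 = 2077.9187
Population variance = 2077.9187 / 123 = 16.8936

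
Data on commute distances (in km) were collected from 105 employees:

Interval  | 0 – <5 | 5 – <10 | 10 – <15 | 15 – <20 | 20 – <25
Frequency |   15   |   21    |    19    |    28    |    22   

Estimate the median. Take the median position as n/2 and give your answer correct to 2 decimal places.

14.34

Cumulative frequencies: 15, 36, 55, 83, 105
n = 105; position = n/2 = 52.5.
This falls in the class 10 – <15: L = 10, F = 36, f = 19, h = 5.
Median ≈ 10 + ((52.5 − 36) / 19) × 5 = 14.3421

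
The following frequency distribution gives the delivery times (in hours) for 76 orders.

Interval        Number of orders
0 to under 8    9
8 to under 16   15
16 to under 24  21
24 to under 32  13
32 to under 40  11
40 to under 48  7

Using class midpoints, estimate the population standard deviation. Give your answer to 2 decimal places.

Midpoints: 4, 12, 20, 28, 36, 44
n = 76, Σfm = 1704, mean = 22.4211
Σfm² = 48704
Σf(m − x̄)² = Σfm² − (Σfm)²/n = 48704 − 1704²/76 = 10498.5263
Population variance = 10498.5263 / 76 = 138.1385
Standard deviation = √138.1385 = 11.7532

11.75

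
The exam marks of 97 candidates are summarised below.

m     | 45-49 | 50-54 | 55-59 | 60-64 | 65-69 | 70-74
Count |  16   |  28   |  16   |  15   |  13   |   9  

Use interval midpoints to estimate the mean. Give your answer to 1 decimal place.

57.4

Midpoints: 47, 52, 57, 62, 67, 72
Σfm = 16×47 + 28×52 + 16×57 + 15×62 + 13×67 + 9×72 = 5569
n = Σf = 97
Mean = 5569 / 97 = 57.4124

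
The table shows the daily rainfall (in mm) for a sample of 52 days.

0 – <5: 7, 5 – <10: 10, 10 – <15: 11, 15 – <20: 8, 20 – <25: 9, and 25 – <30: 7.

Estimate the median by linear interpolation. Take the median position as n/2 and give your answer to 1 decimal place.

14.1

Cumulative frequencies: 7, 17, 28, 36, 45, 52
n = 52; position = n/2 = 26.
This falls in the class 10 – <15: L = 10, F = 17, f = 11, h = 5.
Median ≈ 10 + ((26 − 17) / 11) × 5 = 14.0909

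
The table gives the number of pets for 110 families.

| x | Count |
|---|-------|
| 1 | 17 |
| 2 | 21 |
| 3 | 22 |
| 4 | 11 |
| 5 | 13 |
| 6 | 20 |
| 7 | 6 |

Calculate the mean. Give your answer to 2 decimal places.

3.60

Values: 1, 2, 3, 4, 5, 6, 7
Σfx = 17×1 + 21×2 + 22×3 + 11×4 + 13×5 + 20×6 + 6×7 = 396
n = Σf = 110
Mean = 396 / 110 = 3.6000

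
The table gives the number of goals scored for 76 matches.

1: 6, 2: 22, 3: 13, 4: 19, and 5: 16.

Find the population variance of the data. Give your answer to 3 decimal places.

Values: 1, 2, 3, 4, 5
n = 76, Σfx = 245, mean = 3.2237
Σfx² = 915
Σf(x − x̄)² = Σfx² − (Σfx)²/n = 915 − 245²/76 = 125.1974
Population variance = 125.1974 / 76 = 1.6473

1.647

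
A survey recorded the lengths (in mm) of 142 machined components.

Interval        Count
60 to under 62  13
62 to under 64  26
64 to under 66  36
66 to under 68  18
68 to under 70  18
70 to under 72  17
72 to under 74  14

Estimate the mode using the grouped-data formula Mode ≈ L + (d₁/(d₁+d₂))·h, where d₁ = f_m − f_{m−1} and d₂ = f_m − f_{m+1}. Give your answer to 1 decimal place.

Modal class: 64 to under 66 (highest frequency 36).
d₁ = 36 − 26 = 10, d₂ = 36 − 18 = 18
Mode ≈ 64 + (10/(10+18)) × 2 = 64 + 0.7143 = 64.7143

64.7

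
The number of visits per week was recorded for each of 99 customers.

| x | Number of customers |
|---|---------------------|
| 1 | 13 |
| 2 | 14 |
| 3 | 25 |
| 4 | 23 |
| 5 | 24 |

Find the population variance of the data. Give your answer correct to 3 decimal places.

Values: 1, 2, 3, 4, 5
n = 99, Σfx = 328, mean = 3.3131
Σfx² = 1262
Σf(x − x̄)² = Σfx² − (Σfx)²/n = 1262 − 328²/99 = 175.2929
Population variance = 175.2929 / 99 = 1.7706

1.771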